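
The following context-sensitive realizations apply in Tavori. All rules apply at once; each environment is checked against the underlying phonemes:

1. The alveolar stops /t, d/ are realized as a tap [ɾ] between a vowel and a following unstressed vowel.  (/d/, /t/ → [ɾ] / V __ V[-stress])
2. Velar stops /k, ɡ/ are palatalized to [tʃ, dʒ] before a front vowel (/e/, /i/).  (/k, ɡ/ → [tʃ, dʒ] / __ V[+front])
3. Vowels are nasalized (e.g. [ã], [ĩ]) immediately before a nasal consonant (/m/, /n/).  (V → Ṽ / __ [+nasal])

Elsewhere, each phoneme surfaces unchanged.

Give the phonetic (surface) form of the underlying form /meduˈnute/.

/e/ (between /m/ and /d/) fails the environment for rule 3, so it stays [e].
/d/ — between /e/ and /u/, between a vowel and a following unstressed vowel — surfaces as [ɾ] (rule 1).
/u/ (between /d/ and /n/) occurs before a nasal consonant → [ũ] by rule 3.
/u/ (between /n/ and /t/): rule 3 targets it, but not before a nasal consonant → unchanged [u].
Rule 1 applies to /t/ (between /u/ and /e/: between a vowel and a following unstressed vowel) → [ɾ].
/e/ (word-final) is in the target of rule 3 but the environment (before a nasal consonant) is not met → [e].

[meɾũˈnuɾe]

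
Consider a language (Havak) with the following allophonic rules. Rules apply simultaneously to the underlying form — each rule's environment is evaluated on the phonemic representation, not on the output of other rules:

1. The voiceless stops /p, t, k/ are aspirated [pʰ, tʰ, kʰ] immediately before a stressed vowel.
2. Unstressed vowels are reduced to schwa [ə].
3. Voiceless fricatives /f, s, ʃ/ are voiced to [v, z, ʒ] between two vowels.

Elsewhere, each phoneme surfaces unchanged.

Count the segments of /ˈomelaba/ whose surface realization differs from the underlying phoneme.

3

Segments that undergo a rule: /e/ → [ə] (rule 2); /a/ → [ə] (rule 2); /a/ → [ə] (rule 2).
All other segments surface unchanged.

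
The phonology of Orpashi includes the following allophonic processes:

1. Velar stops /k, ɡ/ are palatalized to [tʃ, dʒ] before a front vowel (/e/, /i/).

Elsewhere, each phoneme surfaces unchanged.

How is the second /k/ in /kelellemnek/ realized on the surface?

[k]

/k/ (word-final) fails the environment for rule 1, so it stays [k].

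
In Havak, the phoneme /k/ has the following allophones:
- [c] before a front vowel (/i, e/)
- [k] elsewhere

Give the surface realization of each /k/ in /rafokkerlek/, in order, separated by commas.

Occurrence 1 (position 5): no conditioning environment matches → elsewhere allophone [k].
Occurrence 2 (position 6): before a front vowel → [c].
Occurrence 3 (position 11): no conditioning environment matches → elsewhere allophone [k].

[k], [c], [k]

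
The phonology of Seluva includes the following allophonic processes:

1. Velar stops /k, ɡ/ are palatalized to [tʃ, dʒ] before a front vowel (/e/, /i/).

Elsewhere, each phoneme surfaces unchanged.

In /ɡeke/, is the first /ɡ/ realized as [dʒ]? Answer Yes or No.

/ɡ/ — word-initial, before a front vowel — surfaces as [dʒ] (rule 1).
The actual realization is [dʒ], which matches [dʒ].

Yes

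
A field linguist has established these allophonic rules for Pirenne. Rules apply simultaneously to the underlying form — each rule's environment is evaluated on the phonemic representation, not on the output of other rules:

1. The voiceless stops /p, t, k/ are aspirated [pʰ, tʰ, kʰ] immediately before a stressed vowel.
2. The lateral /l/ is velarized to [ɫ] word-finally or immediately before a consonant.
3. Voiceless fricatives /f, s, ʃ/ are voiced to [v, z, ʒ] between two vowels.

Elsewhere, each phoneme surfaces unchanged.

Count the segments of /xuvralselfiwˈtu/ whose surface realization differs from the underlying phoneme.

3

Segments that undergo a rule: /l/ → [ɫ] (rule 2); /l/ → [ɫ] (rule 2); /t/ → [tʰ] (rule 1).
All other segments surface unchanged.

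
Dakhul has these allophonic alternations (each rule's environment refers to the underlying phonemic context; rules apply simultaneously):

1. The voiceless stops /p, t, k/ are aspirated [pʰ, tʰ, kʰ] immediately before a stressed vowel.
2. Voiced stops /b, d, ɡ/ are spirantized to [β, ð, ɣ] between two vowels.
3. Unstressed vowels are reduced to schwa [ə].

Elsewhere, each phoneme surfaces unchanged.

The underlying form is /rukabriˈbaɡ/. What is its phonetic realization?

/r/ — not in any rule's target class → [r].
Rule 3 applies to /u/ (between /r/ and /k/: in an unstressed syllable) → [ə].
/k/ — between /u/ and /a/; rule 1 does not apply here → [k].
/a/ (between /k/ and /b/): in an unstressed syllable, so rule 3 applies → [ə].
/b/ (between /a/ and /r/) is in the target of rule 2 but the environment (between two vowels) is not met → [b].
/r/ — not in any rule's target class → [r].
/i/ (between /r/ and /b/) occurs in an unstressed syllable → [ə] by rule 3.
Rule 2 applies to /b/ (between /i/ and /a/: between two vowels) → [β].
/a/ (between /b/ and /ɡ/) is in the target of rule 3 but the environment (in an unstressed syllable) is not met → [a].
/ɡ/ (word-final) is in the target of rule 2 but the environment (between two vowels) is not met → [ɡ].

[rəkəbrəˈβaɡ]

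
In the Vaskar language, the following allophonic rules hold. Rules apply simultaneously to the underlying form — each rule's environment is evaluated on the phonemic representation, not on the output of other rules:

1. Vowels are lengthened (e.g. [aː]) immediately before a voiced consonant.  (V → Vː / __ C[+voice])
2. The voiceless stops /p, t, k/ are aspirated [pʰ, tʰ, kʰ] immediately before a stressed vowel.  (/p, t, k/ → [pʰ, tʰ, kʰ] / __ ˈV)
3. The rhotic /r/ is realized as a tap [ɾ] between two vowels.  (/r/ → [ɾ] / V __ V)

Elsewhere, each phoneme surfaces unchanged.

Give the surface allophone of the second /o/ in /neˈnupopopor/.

[o]

/o/ (between /p/ and /p/): rule 1 targets it, but not before a voiced consonant → unchanged [o].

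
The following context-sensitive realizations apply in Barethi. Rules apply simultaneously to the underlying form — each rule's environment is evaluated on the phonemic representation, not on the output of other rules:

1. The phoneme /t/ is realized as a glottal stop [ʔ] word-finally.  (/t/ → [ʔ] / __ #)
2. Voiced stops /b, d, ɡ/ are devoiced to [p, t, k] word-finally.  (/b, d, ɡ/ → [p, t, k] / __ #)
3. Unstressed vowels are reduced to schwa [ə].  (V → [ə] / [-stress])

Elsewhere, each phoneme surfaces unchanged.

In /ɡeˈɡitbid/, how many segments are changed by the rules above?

3

Segments that undergo a rule: /e/ → [ə] (rule 3); /i/ → [ə] (rule 3); /d/ → [t] (rule 2).
All other segments surface unchanged.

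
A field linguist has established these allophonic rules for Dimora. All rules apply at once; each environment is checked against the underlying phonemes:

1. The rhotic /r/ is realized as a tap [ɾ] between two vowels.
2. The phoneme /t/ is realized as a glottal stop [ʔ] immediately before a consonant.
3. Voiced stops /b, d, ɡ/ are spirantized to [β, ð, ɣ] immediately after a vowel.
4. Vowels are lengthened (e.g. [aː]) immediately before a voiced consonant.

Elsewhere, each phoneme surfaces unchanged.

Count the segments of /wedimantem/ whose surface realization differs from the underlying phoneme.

Segments that undergo a rule: /e/ → [eː] (rule 4); /d/ → [ð] (rule 3); /i/ → [iː] (rule 4); /a/ → [aː] (rule 4); /e/ → [eː] (rule 4).
All other segments surface unchanged.

5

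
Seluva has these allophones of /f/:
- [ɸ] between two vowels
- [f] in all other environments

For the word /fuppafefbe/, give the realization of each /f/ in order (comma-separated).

Occurrence 1 (position 1): no conditioning environment matches → elsewhere allophone [f].
Occurrence 2 (position 6): between two vowels → [ɸ].
Occurrence 3 (position 8): no conditioning environment matches → elsewhere allophone [f].

[f], [ɸ], [f]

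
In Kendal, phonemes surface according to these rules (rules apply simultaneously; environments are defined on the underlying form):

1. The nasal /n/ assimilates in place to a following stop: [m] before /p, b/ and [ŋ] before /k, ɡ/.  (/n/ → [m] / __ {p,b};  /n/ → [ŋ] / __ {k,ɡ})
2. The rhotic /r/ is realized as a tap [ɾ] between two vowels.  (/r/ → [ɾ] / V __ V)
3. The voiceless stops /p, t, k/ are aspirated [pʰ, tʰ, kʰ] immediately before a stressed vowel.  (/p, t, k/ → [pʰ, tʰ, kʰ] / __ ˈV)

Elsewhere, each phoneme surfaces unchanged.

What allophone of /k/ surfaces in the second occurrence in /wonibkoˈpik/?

/k/ (word-final) fails the environment for rule 3, so it stays [k].

[k]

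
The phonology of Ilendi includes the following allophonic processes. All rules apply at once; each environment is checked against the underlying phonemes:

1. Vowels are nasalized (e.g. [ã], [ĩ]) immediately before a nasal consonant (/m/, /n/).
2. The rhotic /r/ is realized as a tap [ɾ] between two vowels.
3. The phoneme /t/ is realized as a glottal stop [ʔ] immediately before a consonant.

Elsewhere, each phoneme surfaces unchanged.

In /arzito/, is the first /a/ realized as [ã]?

No

/a/ — word-initial; rule 1 does not apply here → [a].
The actual realization is [a], not [ã].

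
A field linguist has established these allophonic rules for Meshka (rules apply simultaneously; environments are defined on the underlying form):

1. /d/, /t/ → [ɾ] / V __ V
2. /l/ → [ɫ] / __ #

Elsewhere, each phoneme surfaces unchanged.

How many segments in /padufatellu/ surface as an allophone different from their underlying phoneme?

Segments that undergo a rule: /d/ → [ɾ] (rule 1); /t/ → [ɾ] (rule 1).
All other segments surface unchanged.

2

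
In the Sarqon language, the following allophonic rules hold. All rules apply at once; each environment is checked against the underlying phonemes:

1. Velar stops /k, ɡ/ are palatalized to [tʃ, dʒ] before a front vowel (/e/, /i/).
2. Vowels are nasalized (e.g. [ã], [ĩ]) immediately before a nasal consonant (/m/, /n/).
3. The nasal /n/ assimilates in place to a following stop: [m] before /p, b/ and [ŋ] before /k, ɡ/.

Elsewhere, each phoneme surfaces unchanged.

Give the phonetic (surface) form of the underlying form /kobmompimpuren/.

/k/ (word-initial) is in the target of rule 1 but the environment (before a front vowel) is not met → [k].
/o/ — between /k/ and /b/; rule 2 does not apply here → [o].
/o/ — between /m/ and /m/, before a nasal consonant — surfaces as [õ] (rule 2).
/i/ (between /p/ and /m/) occurs before a nasal consonant → [ĩ] by rule 2.
/u/ — between /p/ and /r/; rule 2 does not apply here → [u].
/e/ — between /r/ and /n/, before a nasal consonant — surfaces as [ẽ] (rule 2).
/n/ (word-final): rule 3 targets it, but not before a labial or velar stop → unchanged [n].

[kobmõmpĩmpurẽn]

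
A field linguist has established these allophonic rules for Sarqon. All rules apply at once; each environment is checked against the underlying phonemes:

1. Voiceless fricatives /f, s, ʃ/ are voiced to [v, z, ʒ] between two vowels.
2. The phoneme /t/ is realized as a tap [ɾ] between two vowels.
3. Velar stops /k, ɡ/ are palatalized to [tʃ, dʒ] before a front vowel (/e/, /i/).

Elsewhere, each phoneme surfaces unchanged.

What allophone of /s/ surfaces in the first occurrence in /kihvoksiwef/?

/s/ — between /k/ and /i/; rule 1 does not apply here → [s].

[s]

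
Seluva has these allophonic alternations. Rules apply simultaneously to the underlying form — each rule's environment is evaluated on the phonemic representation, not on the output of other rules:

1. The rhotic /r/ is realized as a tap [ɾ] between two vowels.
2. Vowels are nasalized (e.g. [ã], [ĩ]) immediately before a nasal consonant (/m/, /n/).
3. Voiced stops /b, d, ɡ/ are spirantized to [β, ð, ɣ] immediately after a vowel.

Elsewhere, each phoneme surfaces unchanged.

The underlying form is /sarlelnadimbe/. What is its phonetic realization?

[sarlelnaðĩmbe]

/a/ (between /s/ and /r/): rule 2 targets it, but not before a nasal consonant → unchanged [a].
/r/ — between /a/ and /l/; rule 1 does not apply here → [r].
/e/ (between /l/ and /l/) is in the target of rule 2 but the environment (before a nasal consonant) is not met → [e].
/a/ (between /n/ and /d/): rule 2 targets it, but not before a nasal consonant → unchanged [a].
/d/ — between /a/ and /i/, immediately after a vowel — surfaces as [ð] (rule 3).
/i/ (between /d/ and /m/): before a nasal consonant, so rule 2 applies → [ĩ].
/b/ (between /m/ and /e/): rule 3 targets it, but not immediately after a vowel → unchanged [b].
/e/ (word-final) is in the target of rule 2 but the environment (before a nasal consonant) is not met → [e].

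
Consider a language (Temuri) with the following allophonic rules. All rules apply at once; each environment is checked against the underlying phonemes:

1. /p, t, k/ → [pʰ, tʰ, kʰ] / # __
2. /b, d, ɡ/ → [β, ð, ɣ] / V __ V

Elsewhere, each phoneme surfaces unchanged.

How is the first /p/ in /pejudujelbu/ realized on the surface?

/p/ (word-initial) occurs word-initially → [pʰ] by rule 1.

[pʰ]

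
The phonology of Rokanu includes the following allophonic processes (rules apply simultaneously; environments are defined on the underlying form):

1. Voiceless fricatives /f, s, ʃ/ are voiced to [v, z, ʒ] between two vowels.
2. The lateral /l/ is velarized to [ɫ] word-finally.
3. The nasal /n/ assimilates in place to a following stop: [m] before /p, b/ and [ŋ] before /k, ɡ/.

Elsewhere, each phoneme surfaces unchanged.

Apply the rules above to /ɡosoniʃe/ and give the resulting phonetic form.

/s/ (between /o/ and /o/): between two vowels, so rule 1 applies → [z].
/n/ — between /o/ and /i/; rule 3 does not apply here → [n].
/ʃ/ — between /i/ and /e/, between two vowels — surfaces as [ʒ] (rule 1).

[ɡozoniʒe]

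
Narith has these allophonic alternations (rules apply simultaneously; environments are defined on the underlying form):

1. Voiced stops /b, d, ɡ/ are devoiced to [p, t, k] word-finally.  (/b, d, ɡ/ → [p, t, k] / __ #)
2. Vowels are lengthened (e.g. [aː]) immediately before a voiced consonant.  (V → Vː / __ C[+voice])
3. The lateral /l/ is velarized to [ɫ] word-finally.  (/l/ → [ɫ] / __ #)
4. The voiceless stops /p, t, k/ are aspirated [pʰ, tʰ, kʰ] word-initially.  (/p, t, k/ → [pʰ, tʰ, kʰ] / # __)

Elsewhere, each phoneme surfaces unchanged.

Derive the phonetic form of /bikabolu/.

/b/ (word-initial) is in the target of rule 1 but the environment (word-finally) is not met → [b].
/i/ — between /b/ and /k/; rule 2 does not apply here → [i].
/k/ (between /i/ and /a/) is in the target of rule 4 but the environment (word-initially) is not met → [k].
/a/ (between /k/ and /b/) occurs before a voiced consonant → [aː] by rule 2.
/b/ (between /a/ and /o/) fails the environment for rule 1, so it stays [b].
/o/ meets the environment for rule 2 (before a voiced consonant) → [oː].
/l/ (between /o/ and /u/) is in the target of rule 3 but the environment (word-finally) is not met → [l].
/u/ (word-final): rule 2 targets it, but not before a voiced consonant → unchanged [u].

[bikaːboːlu]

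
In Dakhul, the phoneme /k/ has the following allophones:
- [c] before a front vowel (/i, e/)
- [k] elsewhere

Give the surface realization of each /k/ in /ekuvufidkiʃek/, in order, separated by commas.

Occurrence 1 (position 2): no conditioning environment matches → elsewhere allophone [k].
Occurrence 2 (position 9): before a front vowel → [c].
Occurrence 3 (position 13): no conditioning environment matches → elsewhere allophone [k].

[k], [c], [k]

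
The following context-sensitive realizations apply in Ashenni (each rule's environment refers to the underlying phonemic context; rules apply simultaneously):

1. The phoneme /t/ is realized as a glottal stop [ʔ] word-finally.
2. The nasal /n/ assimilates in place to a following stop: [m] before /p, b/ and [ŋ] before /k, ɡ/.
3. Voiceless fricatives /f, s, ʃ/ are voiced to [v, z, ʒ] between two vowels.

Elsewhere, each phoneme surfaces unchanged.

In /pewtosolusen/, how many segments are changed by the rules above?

Segments that undergo a rule: /s/ → [z] (rule 3); /s/ → [z] (rule 3).
All other segments surface unchanged.

2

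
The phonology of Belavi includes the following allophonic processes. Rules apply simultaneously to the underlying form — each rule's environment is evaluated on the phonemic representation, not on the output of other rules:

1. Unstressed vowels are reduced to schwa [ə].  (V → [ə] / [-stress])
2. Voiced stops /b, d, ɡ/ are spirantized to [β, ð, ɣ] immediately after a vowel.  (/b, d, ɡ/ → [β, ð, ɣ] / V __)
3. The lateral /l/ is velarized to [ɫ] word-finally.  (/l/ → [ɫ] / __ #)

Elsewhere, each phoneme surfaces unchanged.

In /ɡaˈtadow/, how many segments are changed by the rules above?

Segments that undergo a rule: /a/ → [ə] (rule 1); /d/ → [ð] (rule 2); /o/ → [ə] (rule 1).
All other segments surface unchanged.

3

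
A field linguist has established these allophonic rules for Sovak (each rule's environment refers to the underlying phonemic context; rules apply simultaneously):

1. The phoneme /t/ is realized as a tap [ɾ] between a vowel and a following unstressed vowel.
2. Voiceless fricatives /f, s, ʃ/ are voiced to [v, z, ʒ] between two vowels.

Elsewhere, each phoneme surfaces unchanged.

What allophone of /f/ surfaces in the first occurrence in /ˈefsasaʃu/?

[f]

/f/ (between /e/ and /s/): rule 2 targets it, but not between two vowels → unchanged [f].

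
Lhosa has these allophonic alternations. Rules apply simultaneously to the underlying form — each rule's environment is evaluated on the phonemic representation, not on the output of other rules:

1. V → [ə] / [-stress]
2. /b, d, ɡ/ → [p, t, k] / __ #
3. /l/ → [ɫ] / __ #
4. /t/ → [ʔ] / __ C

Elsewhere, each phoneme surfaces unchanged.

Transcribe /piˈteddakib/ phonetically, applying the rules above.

/i/ meets the environment for rule 1 (in an unstressed syllable) → [ə].
/t/ (between /i/ and /e/) is in the target of rule 4 but the environment (immediately before a consonant) is not met → [t].
/e/ (between /t/ and /d/) fails the environment for rule 1, so it stays [e].
/d/ (between /e/ and /d/) fails the environment for rule 2, so it stays [d].
/d/ — between /d/ and /a/; rule 2 does not apply here → [d].
/a/ (between /d/ and /k/) occurs in an unstressed syllable → [ə] by rule 1.
/i/ — between /k/ and /b/, in an unstressed syllable — surfaces as [ə] (rule 1).
/b/ (word-final): word-finally, so rule 2 applies → [p].

[pəˈteddəkəp]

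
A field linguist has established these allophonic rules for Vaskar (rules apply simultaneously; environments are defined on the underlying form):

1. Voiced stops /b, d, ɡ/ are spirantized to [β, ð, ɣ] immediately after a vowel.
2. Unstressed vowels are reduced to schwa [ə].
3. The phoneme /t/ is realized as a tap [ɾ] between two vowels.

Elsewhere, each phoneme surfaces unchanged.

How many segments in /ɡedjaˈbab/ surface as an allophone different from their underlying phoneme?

5

Segments that undergo a rule: /e/ → [ə] (rule 2); /d/ → [ð] (rule 1); /a/ → [ə] (rule 2); /b/ → [β] (rule 1); /b/ → [β] (rule 1).
All other segments surface unchanged.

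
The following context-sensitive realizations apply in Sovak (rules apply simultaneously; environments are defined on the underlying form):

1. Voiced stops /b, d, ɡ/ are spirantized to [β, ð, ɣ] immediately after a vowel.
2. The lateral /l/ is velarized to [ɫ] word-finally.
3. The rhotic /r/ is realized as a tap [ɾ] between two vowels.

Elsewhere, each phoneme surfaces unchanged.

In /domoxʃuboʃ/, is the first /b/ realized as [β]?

Yes

/b/ (between /u/ and /o/) occurs immediately after a vowel → [β] by rule 1.
The actual realization is [β], which matches [β].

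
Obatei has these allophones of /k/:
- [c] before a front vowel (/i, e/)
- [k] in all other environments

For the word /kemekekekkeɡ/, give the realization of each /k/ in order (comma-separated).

Occurrence 1 (position 1): before a front vowel (/i, e/) → [c].
Occurrence 2 (position 5): before a front vowel (/i, e/) → [c].
Occurrence 3 (position 7): before a front vowel (/i, e/) → [c].
Occurrence 4 (position 9): no conditioning environment matches → elsewhere allophone [k].
Occurrence 5 (position 10): before a front vowel (/i, e/) → [c].

[c], [c], [c], [k], [c]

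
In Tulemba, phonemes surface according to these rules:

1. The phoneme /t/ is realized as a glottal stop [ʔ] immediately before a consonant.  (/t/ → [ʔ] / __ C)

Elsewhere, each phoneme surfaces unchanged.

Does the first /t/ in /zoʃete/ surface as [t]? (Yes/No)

Yes

/t/ (between /e/ and /e/): rule 1 targets it, but not immediately before a consonant → unchanged [t].
The actual realization is [t], which matches [t].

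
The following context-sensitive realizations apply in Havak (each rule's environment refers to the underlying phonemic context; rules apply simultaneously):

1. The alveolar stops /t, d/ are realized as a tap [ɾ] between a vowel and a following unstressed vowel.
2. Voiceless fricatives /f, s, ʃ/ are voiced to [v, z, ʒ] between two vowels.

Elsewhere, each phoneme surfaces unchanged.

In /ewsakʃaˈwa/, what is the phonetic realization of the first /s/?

[s]

/s/ (between /w/ and /a/) is in the target of rule 2 but the environment (between two vowels) is not met → [s].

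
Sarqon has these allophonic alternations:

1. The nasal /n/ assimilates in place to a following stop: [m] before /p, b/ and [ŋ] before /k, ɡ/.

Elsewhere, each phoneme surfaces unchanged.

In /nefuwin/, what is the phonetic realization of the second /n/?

[n]

/n/ (word-final): rule 1 targets it, but not before a labial or velar stop → unchanged [n].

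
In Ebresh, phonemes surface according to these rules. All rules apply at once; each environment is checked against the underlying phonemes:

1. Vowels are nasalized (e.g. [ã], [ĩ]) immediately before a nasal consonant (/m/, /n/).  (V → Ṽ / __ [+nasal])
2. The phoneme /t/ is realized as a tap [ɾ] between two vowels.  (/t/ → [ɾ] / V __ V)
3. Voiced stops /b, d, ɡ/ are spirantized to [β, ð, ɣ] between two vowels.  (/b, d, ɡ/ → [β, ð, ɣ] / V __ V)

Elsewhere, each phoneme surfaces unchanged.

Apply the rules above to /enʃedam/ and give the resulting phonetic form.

[ẽnʃeðãm]

Rule 1 applies to /e/ (word-initial: before a nasal consonant) → [ẽ].
/e/ — between /ʃ/ and /d/; rule 1 does not apply here → [e].
/d/ — between /e/ and /a/, between two vowels — surfaces as [ð] (rule 3).
/a/ meets the environment for rule 1 (before a nasal consonant) → [ã].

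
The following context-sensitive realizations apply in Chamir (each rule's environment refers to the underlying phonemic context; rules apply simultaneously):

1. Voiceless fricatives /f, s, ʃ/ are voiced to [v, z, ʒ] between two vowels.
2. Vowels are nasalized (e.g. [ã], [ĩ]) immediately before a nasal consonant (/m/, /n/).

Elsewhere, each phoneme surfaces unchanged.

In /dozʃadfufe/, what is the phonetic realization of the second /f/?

Rule 1 applies to /f/ (between /u/ and /e/: between two vowels) → [v].

[v]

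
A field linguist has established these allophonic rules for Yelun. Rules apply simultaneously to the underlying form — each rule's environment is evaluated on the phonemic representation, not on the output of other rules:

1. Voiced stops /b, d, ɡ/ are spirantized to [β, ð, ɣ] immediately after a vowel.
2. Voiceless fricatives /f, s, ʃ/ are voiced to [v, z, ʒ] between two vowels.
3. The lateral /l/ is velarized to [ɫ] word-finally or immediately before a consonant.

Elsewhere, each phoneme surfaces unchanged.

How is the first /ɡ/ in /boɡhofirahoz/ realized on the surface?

/ɡ/ (between /o/ and /h/): immediately after a vowel, so rule 1 applies → [ɣ].

[ɣ]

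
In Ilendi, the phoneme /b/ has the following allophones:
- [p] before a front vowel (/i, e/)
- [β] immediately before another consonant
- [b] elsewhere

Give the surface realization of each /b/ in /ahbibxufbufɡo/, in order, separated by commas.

[p], [β], [b]

Occurrence 1 (position 3): before a front vowel (/i, e/) → [p].
Occurrence 2 (position 5): immediately before another consonant → [β].
Occurrence 3 (position 9): no conditioning environment matches → elsewhere allophone [b].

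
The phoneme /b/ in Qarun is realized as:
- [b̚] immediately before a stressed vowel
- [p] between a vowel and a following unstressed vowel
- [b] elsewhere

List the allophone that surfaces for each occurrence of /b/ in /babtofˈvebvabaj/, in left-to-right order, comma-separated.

[b], [b], [b], [p]

Occurrence 1 (position 1): no conditioning environment matches → elsewhere allophone [b].
Occurrence 2 (position 3): no conditioning environment matches → elsewhere allophone [b].
Occurrence 3 (position 9): no conditioning environment matches → elsewhere allophone [b].
Occurrence 4 (position 12): between a vowel and a following unstressed vowel → [p].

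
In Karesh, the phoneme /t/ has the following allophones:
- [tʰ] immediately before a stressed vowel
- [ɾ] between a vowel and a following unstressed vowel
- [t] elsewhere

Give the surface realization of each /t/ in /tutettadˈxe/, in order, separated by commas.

Occurrence 1 (position 1): no conditioning environment matches → elsewhere allophone [t].
Occurrence 2 (position 3): between a vowel and an unstressed vowel → [ɾ].
Occurrence 3 (position 5): no conditioning environment matches → elsewhere allophone [t].
Occurrence 4 (position 6): no conditioning environment matches → elsewhere allophone [t].

[t], [ɾ], [t], [t]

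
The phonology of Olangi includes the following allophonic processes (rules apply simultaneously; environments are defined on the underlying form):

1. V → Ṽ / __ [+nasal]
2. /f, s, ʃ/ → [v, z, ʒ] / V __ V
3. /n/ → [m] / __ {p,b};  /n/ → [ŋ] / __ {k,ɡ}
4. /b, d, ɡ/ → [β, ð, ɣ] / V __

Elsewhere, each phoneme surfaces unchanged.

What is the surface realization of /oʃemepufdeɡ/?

/o/ — word-initial; rule 1 does not apply here → [o].
/ʃ/ — between /o/ and /e/, between two vowels — surfaces as [ʒ] (rule 2).
/e/ meets the environment for rule 1 (before a nasal consonant) → [ẽ].
/m/ — not in any rule's target class → [m].
/e/ (between /m/ and /p/) is in the target of rule 1 but the environment (before a nasal consonant) is not met → [e].
/p/ (between /e/ and /u/) is unaffected → [p].
/u/ — between /p/ and /f/; rule 1 does not apply here → [u].
/f/ (between /u/ and /d/) is in the target of rule 2 but the environment (between two vowels) is not met → [f].
/d/ (between /f/ and /e/): rule 4 targets it, but not immediately after a vowel → unchanged [d].
/e/ (between /d/ and /ɡ/) is in the target of rule 1 but the environment (before a nasal consonant) is not met → [e].
/ɡ/ (word-final) occurs immediately after a vowel → [ɣ] by rule 4.

[oʒẽmepufdeɣ]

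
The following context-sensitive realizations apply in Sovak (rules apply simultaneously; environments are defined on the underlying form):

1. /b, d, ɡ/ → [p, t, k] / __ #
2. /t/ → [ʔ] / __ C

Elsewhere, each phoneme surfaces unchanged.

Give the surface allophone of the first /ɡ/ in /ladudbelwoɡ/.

Rule 1 applies to /ɡ/ (word-final: word-finally) → [k].

[k]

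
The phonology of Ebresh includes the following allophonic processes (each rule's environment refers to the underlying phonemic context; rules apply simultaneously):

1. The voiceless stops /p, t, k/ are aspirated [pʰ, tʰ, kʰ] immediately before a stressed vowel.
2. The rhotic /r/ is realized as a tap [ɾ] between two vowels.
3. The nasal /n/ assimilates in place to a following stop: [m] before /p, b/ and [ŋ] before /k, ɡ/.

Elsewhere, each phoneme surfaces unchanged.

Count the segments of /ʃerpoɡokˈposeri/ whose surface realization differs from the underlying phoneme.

2

Segments that undergo a rule: /p/ → [pʰ] (rule 1); /r/ → [ɾ] (rule 2).
All other segments surface unchanged.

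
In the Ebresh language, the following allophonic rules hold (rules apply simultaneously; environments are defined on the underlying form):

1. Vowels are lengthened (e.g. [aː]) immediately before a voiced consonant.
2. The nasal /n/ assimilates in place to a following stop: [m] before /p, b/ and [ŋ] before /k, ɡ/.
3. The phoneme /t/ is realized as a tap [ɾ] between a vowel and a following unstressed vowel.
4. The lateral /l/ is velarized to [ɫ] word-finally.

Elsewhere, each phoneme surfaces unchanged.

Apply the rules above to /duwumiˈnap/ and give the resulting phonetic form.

[duːwuːmiːˈnap]

/d/ (word-initial): no rule targets it → [d].
/u/ — between /d/ and /w/, before a voiced consonant — surfaces as [uː] (rule 1).
/w/ stays [w].
Rule 1 applies to /u/ (between /w/ and /m/: before a voiced consonant) → [uː].
/m/ (between /u/ and /i/) is unaffected → [m].
/i/ (between /m/ and /n/) occurs before a voiced consonant → [iː] by rule 1.
/n/ (between /i/ and /a/): rule 2 targets it, but not before a labial or velar stop → unchanged [n].
/a/ (between /n/ and /p/): rule 1 targets it, but not before a voiced consonant → unchanged [a].
/p/ stays [p].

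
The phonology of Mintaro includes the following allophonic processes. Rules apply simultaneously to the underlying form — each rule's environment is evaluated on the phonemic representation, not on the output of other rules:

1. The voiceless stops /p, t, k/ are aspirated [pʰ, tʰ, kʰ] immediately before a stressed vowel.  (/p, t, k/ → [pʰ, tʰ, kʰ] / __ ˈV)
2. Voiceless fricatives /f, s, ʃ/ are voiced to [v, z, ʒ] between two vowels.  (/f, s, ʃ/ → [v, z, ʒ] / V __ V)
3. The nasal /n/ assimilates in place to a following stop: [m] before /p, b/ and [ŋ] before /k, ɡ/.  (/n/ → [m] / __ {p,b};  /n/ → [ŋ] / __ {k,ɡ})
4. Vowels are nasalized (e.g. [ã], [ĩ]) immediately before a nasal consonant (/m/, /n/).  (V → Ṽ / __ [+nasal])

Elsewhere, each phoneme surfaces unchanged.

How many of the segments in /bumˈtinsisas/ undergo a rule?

Segments that undergo a rule: /u/ → [ũ] (rule 4); /t/ → [tʰ] (rule 1); /i/ → [ĩ] (rule 4); /s/ → [z] (rule 2).
All other segments surface unchanged.

4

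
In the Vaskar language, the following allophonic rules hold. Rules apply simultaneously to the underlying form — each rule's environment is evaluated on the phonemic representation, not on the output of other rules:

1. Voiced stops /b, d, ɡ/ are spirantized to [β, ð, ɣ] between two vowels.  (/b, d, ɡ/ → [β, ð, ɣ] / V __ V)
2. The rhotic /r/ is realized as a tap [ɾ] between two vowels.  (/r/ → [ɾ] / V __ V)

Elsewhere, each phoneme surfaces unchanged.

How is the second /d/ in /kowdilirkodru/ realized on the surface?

[d]

/d/ — between /o/ and /r/; rule 1 does not apply here → [d].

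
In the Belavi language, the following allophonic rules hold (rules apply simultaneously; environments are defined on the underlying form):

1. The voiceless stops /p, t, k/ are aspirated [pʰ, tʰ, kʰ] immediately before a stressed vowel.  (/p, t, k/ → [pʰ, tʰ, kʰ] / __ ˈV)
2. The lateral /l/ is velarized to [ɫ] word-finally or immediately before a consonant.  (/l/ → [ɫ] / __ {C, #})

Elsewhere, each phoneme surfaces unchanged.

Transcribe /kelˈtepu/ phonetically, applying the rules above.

/k/ (word-initial) is in the target of rule 1 but the environment (immediately before a stressed vowel) is not met → [k].
/e/ (between /k/ and /l/): no rule targets it → [e].
Rule 2 applies to /l/ (between /e/ and /t/: word-finally or immediately before a consonant) → [ɫ].
/t/ (between /l/ and /e/) occurs immediately before a stressed vowel → [tʰ] by rule 1.
/e/ (between /t/ and /p/): no rule targets it → [e].
/p/ (between /e/ and /u/): rule 1 targets it, but not immediately before a stressed vowel → unchanged [p].
/u/ stays [u].

[keɫˈtʰepu]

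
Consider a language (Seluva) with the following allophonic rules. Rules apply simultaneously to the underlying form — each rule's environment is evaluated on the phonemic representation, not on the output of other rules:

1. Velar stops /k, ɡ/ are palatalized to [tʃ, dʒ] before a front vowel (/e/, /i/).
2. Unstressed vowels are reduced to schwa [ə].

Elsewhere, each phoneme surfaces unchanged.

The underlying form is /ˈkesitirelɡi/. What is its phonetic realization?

/k/ — word-initial, before a front vowel — surfaces as [tʃ] (rule 1).
/e/ — between /k/ and /s/; rule 2 does not apply here → [e].
/s/ — not in any rule's target class → [s].
/i/ — between /s/ and /t/, in an unstressed syllable — surfaces as [ə] (rule 2).
/t/ stays [t].
/i/ — between /t/ and /r/, in an unstressed syllable — surfaces as [ə] (rule 2).
/r/ (between /i/ and /e/) is unaffected → [r].
Rule 2 applies to /e/ (between /r/ and /l/: in an unstressed syllable) → [ə].
/l/ stays [l].
/ɡ/ (between /l/ and /i/) occurs before a front vowel → [dʒ] by rule 1.
/i/ (word-final) occurs in an unstressed syllable → [ə] by rule 2.

[ˈtʃesətərəldʒə]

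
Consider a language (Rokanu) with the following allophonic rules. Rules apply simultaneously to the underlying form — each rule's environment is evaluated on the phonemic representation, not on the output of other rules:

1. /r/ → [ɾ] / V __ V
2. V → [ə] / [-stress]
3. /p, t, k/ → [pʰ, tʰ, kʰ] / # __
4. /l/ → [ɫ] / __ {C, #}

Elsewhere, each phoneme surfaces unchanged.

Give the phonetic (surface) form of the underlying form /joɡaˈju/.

[jəɡəˈju]

/j/ (word-initial) is unaffected → [j].
Rule 2 applies to /o/ (between /j/ and /ɡ/: in an unstressed syllable) → [ə].
/ɡ/ stays [ɡ].
/a/ meets the environment for rule 2 (in an unstressed syllable) → [ə].
/j/ (between /a/ and /u/): no rule targets it → [j].
/u/ (word-final) is in the target of rule 2 but the environment (in an unstressed syllable) is not met → [u].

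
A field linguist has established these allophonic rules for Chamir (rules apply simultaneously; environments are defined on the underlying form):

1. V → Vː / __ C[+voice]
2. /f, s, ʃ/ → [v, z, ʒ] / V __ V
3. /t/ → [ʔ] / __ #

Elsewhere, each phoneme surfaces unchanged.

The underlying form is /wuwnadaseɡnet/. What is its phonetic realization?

/w/ (word-initial) is unaffected → [w].
/u/ (between /w/ and /w/) occurs before a voiced consonant → [uː] by rule 1.
/w/ — not in any rule's target class → [w].
/n/ stays [n].
Rule 1 applies to /a/ (between /n/ and /d/: before a voiced consonant) → [aː].
/d/ stays [d].
/a/ (between /d/ and /s/): rule 1 targets it, but not before a voiced consonant → unchanged [a].
Rule 2 applies to /s/ (between /a/ and /e/: between two vowels) → [z].
/e/ (between /s/ and /ɡ/) occurs before a voiced consonant → [eː] by rule 1.
/ɡ/ (between /e/ and /n/) is unaffected → [ɡ].
/n/ stays [n].
/e/ (between /n/ and /t/): rule 1 targets it, but not before a voiced consonant → unchanged [e].
/t/ — word-final, word-finally — surfaces as [ʔ] (rule 3).

[wuːwnaːdazeːɡneʔ]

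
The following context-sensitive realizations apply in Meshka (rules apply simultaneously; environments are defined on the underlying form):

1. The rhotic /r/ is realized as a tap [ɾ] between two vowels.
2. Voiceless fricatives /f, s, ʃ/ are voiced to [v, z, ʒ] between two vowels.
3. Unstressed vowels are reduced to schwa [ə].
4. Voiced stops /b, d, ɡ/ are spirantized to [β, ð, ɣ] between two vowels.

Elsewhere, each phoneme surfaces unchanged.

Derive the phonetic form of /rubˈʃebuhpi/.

[rəbˈʃeβəhpə]

/r/ (word-initial): rule 1 targets it, but not between two vowels → unchanged [r].
Rule 3 applies to /u/ (between /r/ and /b/: in an unstressed syllable) → [ə].
/b/ (between /u/ and /ʃ/) is in the target of rule 4 but the environment (between two vowels) is not met → [b].
/ʃ/ (between /b/ and /e/) fails the environment for rule 2, so it stays [ʃ].
/e/ (between /ʃ/ and /b/) is in the target of rule 3 but the environment (in an unstressed syllable) is not met → [e].
/b/ meets the environment for rule 4 (between two vowels) → [β].
/u/ — between /b/ and /h/, in an unstressed syllable — surfaces as [ə] (rule 3).
/h/ (between /u/ and /p/): no rule targets it → [h].
/p/ (between /h/ and /i/): no rule targets it → [p].
Rule 3 applies to /i/ (word-final: in an unstressed syllable) → [ə].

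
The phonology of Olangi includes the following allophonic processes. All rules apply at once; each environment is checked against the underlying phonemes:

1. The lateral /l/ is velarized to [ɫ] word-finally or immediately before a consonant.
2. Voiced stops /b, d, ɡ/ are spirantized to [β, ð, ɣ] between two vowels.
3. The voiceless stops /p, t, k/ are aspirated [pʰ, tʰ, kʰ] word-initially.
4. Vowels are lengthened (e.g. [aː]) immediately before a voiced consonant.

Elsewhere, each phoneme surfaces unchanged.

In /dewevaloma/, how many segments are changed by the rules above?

Segments that undergo a rule: /e/ → [eː] (rule 4); /e/ → [eː] (rule 4); /a/ → [aː] (rule 4); /o/ → [oː] (rule 4).
All other segments surface unchanged.

4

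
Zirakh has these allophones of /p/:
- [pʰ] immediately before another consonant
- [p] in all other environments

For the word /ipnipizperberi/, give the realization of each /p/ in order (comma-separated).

[pʰ], [p], [p]

Occurrence 1 (position 2): immediately before another consonant → [pʰ].
Occurrence 2 (position 5): no conditioning environment matches → elsewhere allophone [p].
Occurrence 3 (position 8): no conditioning environment matches → elsewhere allophone [p].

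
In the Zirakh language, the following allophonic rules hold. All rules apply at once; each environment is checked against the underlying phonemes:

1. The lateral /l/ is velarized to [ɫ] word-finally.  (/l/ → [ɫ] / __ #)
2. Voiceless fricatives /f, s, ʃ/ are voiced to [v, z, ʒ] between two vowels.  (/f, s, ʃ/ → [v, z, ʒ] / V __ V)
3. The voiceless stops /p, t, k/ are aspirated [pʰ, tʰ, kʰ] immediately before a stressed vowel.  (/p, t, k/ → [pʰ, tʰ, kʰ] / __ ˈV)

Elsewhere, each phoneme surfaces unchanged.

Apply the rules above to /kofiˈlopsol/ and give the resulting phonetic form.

/k/ (word-initial) is in the target of rule 3 but the environment (immediately before a stressed vowel) is not met → [k].
/f/ (between /o/ and /i/): between two vowels, so rule 2 applies → [v].
/l/ (between /i/ and /o/) fails the environment for rule 1, so it stays [l].
/p/ (between /o/ and /s/) fails the environment for rule 3, so it stays [p].
/s/ (between /p/ and /o/): rule 2 targets it, but not between two vowels → unchanged [s].
/l/ meets the environment for rule 1 (word-finally) → [ɫ].

[koviˈlopsoɫ]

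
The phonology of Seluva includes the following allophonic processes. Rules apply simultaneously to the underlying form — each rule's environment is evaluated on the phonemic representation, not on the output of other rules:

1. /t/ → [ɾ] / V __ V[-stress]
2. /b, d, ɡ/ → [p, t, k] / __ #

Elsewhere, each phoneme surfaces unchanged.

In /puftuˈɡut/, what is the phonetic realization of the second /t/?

/t/ (word-final) is in the target of rule 1 but the environment (between a vowel and a following unstressed vowel) is not met → [t].

[t]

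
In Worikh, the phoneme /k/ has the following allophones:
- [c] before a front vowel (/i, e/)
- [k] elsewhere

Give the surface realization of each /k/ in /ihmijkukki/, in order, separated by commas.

Occurrence 1 (position 6): no conditioning environment matches → elsewhere allophone [k].
Occurrence 2 (position 8): no conditioning environment matches → elsewhere allophone [k].
Occurrence 3 (position 9): before a front vowel → [c].

[k], [k], [c]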